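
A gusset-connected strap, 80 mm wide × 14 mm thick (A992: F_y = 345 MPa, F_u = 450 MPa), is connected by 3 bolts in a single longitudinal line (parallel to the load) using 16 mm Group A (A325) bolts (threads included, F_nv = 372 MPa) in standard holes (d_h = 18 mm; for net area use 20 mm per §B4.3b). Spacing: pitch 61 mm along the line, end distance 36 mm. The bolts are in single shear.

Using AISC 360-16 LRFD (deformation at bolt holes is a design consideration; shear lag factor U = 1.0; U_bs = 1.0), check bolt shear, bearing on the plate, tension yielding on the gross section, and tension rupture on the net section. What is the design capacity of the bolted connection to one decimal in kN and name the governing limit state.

168.3 kN (bolt shear governs)

Bolt shear: A_b = π(16)²/4 = 201.06 mm². φR_n = 0.75 × 372 × 201.06 × 3 × 1 = 168.3 kN.
Bearing (14 mm plate, F_u = 450 MPa): end bolts L_c = 36 − 18/2 = 27, R_n = min(1.2×27×14×450, 2.4×16×14×450) = 204.12 kN/bolt; interior L_c = 61 − 18 = 43, R_n = 241.92 kN/bolt. φR_n = 0.75 × (1×204.12 + 2×241.92) = 516.0 kN.
Tension yield (gross): A_g = 80×14 = 1120 mm². φR_n = 0.90 × 345 × 1120 = 347.8 kN.
Tension rupture (net): A_n = (80 − 1×20)×14 = 840 mm² (U = 1.0, A_e = A_n). φR_n = 0.75 × 450 × 840 = 283.5 kN.
Governing: min(168.3, 516.0, 347.8, 283.5) = 168.3 kN → bolt shear.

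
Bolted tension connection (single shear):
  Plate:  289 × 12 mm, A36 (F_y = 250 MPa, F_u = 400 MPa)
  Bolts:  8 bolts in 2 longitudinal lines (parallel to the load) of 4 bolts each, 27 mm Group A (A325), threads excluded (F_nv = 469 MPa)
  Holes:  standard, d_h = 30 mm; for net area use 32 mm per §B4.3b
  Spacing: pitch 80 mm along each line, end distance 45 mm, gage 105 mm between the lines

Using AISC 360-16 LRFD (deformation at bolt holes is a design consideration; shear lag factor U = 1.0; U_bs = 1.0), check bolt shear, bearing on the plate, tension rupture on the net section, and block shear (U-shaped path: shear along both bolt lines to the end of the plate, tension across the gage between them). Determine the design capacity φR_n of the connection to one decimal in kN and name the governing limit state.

810.0 kN (net-section rupture governs)

Bolt shear: A_b = π(27)²/4 = 572.56 mm². φR_n = 0.75 × 469 × 572.56 × 8 × 1 = 1611.2 kN.
Bearing (12 mm plate, F_u = 400 MPa): end bolts L_c = 45 − 30/2 = 30, R_n = min(1.2×30×12×400, 2.4×27×12×400) = 172.8 kN/bolt; interior L_c = 80 − 30 = 50, R_n = 288 kN/bolt. φR_n = 0.75 × (2×172.8 + 6×288) = 1555.2 kN.
Tension rupture (net): A_n = (289 − 2×32)×12 = 2700 mm² (U = 1.0, A_e = A_n). φR_n = 0.75 × 400 × 2700 = 810.0 kN.
Block shear: shear path 2×[45+3×80] = 2×285 mm, A_gv = 6840, A_nv = 2×(285 − 3.5×32)×12 = 4152 mm²; tension across gage: (105 − 1×32)×12 = 876 mm². R_n = min(0.6×400×4152, 0.6×250×6840) + 1.0×400×876 = min(996.48, 1026) + 350.4 = 1346.9 kN. φR_n = 0.75 × 1346.9 = 1010.2 kN.
Governing: min(1611.2, 1555.2, 810.0, 1010.2) = 810.0 kN → net-section rupture.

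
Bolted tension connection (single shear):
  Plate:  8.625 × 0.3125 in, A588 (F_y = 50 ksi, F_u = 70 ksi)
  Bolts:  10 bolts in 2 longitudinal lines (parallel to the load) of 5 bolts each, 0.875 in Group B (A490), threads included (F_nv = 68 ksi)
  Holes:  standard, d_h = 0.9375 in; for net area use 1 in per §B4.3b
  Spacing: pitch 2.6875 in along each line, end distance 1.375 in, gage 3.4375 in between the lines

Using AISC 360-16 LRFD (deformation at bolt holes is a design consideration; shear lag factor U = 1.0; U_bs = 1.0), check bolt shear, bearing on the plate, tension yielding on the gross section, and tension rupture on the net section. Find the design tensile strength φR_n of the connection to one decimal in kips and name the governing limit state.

108.7 kips (net-section rupture governs)

Bolt shear: A_b = π(0.875)²/4 = 0.60132 in². φR_n = 0.75 × 68 × 0.60132 × 10 × 1 = 306.7 kips.
Bearing (0.3125 in plate, F_u = 70 ksi): end bolts L_c = 1.375 − 0.9375/2 = 0.90625, R_n = min(1.2×0.90625×0.3125×70, 2.4×0.875×0.3125×70) = 23.789 kips/bolt; interior L_c = 2.6875 − 0.9375 = 1.75, R_n = 45.938 kips/bolt. φR_n = 0.75 × (2×23.789 + 8×45.938) = 311.3 kips.
Tension yield (gross): A_g = 8.625×0.3125 = 2.6953 in². φR_n = 0.90 × 50 × 2.6953 = 121.3 kips.
Tension rupture (net): A_n = (8.625 − 2×1)×0.3125 = 2.0703 in² (U = 1.0, A_e = A_n). φR_n = 0.75 × 70 × 2.0703 = 108.7 kips.
Governing: min(306.7, 311.3, 121.3, 108.7) = 108.7 kips → net-section rupture.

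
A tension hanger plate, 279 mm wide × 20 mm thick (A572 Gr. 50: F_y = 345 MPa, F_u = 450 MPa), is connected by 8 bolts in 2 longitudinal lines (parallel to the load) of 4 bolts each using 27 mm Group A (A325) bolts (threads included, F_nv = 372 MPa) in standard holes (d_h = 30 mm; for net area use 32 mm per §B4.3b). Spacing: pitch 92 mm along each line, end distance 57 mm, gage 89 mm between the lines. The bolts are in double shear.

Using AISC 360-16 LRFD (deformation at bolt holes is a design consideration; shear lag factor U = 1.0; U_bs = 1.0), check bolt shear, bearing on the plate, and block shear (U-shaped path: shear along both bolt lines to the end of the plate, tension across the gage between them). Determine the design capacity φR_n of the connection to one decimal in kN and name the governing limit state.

2174.9 kN (block shear governs)

Bolt shear: A_b = π(27)²/4 = 572.56 mm². φR_n = 0.75 × 372 × 572.56 × 8 × 2 = 2555.9 kN.
Bearing (20 mm plate, F_u = 450 MPa): end bolts L_c = 57 − 30/2 = 42, R_n = min(1.2×42×20×450, 2.4×27×20×450) = 453.6 kN/bolt; interior L_c = 92 − 30 = 62, R_n = 583.2 kN/bolt. φR_n = 0.75 × (2×453.6 + 6×583.2) = 3304.8 kN.
Block shear: shear path 2×[57+3×92] = 2×333 mm, A_gv = 13320, A_nv = 2×(333 − 3.5×32)×20 = 8840 mm²; tension across gage: (89 − 1×32)×20 = 1140 mm². R_n = min(0.6×450×8840, 0.6×345×13320) + 1.0×450×1140 = min(2386.8, 2757.2) + 513 = 2899.8 kN. φR_n = 0.75 × 2899.8 = 2174.9 kN.
Governing: min(2555.9, 3304.8, 2174.9) = 2174.9 kN → block shear.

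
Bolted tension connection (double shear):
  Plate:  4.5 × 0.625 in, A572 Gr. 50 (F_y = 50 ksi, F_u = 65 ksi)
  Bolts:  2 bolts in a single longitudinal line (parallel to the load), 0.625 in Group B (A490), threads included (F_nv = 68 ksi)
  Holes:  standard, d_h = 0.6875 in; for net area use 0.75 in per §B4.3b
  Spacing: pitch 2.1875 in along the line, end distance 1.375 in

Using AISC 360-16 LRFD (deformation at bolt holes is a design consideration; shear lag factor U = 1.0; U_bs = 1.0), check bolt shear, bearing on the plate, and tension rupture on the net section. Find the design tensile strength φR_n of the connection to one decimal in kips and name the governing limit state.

62.6 kips (bolt shear governs)

Bolt shear: A_b = π(0.625)²/4 = 0.3068 in². φR_n = 0.75 × 68 × 0.3068 × 2 × 2 = 62.6 kips.
Bearing (0.625 in plate, F_u = 65 ksi): end bolts L_c = 1.375 − 0.6875/2 = 1.03125, R_n = min(1.2×1.03125×0.625×65, 2.4×0.625×0.625×65) = 50.273 kips/bolt; interior L_c = 2.1875 − 0.6875 = 1.5, R_n = 60.938 kips/bolt. φR_n = 0.75 × (1×50.273 + 1×60.938) = 83.4 kips.
Tension rupture (net): A_n = (4.5 − 1×0.75)×0.625 = 2.3438 in² (U = 1.0, A_e = A_n). φR_n = 0.75 × 65 × 2.3438 = 114.3 kips.
Governing: min(62.6, 83.4, 114.3) = 62.6 kips → bolt shear.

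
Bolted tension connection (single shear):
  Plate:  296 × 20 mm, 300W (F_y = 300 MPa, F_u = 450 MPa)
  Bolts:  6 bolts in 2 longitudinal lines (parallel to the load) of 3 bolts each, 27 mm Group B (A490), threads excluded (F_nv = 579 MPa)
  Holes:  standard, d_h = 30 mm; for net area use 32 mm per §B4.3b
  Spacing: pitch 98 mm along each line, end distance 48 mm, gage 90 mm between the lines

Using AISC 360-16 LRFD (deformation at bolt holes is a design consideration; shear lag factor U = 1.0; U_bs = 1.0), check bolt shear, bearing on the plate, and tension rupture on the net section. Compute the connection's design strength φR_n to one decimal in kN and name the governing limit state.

1491.8 kN (bolt shear governs)

Bolt shear: A_b = π(27)²/4 = 572.56 mm². φR_n = 0.75 × 579 × 572.56 × 6 × 1 = 1491.8 kN.
Bearing (20 mm plate, F_u = 450 MPa): end bolts L_c = 48 − 30/2 = 33, R_n = min(1.2×33×20×450, 2.4×27×20×450) = 356.4 kN/bolt; interior L_c = 98 − 30 = 68, R_n = 583.2 kN/bolt. φR_n = 0.75 × (2×356.4 + 4×583.2) = 2284.2 kN.
Tension rupture (net): A_n = (296 − 2×32)×20 = 4640 mm² (U = 1.0, A_e = A_n). φR_n = 0.75 × 450 × 4640 = 1566.0 kN.
Governing: min(1491.8, 2284.2, 1566.0) = 1491.8 kN → bolt shear.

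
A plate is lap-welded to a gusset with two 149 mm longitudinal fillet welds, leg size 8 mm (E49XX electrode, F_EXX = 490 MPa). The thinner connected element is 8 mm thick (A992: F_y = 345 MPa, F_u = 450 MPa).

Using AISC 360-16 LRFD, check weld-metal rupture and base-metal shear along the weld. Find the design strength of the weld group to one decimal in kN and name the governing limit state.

371.7 kN (weld metal governs)

Weld metal: throat = 0.707×8 = 5.656 mm, L = 2×149 = 298 mm. φR_n = 0.75 × 0.6 × 490 × 5.656 × 298 = 371.7 kN.
Base metal shear (8 mm plate): yield φR_n = 1.0×0.6×345×8×298 = 493.5 kN; rupture φR_n = 0.75×0.6×450×8×298 = 482.8 kN; take 482.8 kN (rupture).
Governing: min(371.7, 482.8) = 371.7 kN → weld metal.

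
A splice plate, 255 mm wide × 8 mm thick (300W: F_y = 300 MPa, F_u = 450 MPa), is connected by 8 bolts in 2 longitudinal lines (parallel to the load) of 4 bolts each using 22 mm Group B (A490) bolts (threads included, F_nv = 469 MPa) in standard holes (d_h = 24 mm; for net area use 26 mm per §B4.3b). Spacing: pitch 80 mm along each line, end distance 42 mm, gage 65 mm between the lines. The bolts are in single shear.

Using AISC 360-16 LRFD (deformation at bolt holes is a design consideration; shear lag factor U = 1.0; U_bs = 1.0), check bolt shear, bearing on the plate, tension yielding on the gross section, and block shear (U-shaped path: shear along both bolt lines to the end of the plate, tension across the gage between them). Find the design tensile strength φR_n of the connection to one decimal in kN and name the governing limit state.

Bolt shear: A_b = π(22)²/4 = 380.13 mm². φR_n = 0.75 × 469 × 380.13 × 8 × 1 = 1069.7 kN.
Bearing (8 mm plate, F_u = 450 MPa): end bolts L_c = 42 − 24/2 = 30, R_n = min(1.2×30×8×450, 2.4×22×8×450) = 129.6 kN/bolt; interior L_c = 80 − 24 = 56, R_n = 190.08 kN/bolt. φR_n = 0.75 × (2×129.6 + 6×190.08) = 1049.8 kN.
Tension yield (gross): A_g = 255×8 = 2040 mm². φR_n = 0.90 × 300 × 2040 = 550.8 kN.
Block shear: shear path 2×[42+3×80] = 2×282 mm, A_gv = 4512, A_nv = 2×(282 − 3.5×26)×8 = 3056 mm²; tension across gage: (65 − 1×26)×8 = 312 mm². R_n = min(0.6×450×3056, 0.6×300×4512) + 1.0×450×312 = min(825.12, 812.16) + 140.4 = 952.56 kN. φR_n = 0.75 × 952.56 = 714.4 kN.
Governing: min(1069.7, 1049.8, 550.8, 714.4) = 550.8 kN → gross-section yield.

550.8 kN (gross-section yield governs)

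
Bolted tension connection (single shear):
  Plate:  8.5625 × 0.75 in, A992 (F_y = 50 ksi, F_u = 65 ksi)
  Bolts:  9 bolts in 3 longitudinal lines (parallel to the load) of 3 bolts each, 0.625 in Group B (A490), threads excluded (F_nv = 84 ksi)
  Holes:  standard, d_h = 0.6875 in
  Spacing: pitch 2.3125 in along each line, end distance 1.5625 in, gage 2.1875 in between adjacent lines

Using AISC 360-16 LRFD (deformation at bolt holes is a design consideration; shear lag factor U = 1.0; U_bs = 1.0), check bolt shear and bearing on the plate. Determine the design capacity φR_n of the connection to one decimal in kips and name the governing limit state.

174.0 kips (bolt shear governs)

Bolt shear: A_b = π(0.625)²/4 = 0.3068 in². φR_n = 0.75 × 84 × 0.3068 × 9 × 1 = 174.0 kips.
Bearing (0.75 in plate, F_u = 65 ksi): end bolts L_c = 1.5625 − 0.6875/2 = 1.21875, R_n = min(1.2×1.21875×0.75×65, 2.4×0.625×0.75×65) = 71.297 kips/bolt; interior L_c = 2.3125 − 0.6875 = 1.625, R_n = 73.125 kips/bolt. φR_n = 0.75 × (3×71.297 + 6×73.125) = 489.5 kips.
Governing: min(174.0, 489.5) = 174.0 kips → bolt shear.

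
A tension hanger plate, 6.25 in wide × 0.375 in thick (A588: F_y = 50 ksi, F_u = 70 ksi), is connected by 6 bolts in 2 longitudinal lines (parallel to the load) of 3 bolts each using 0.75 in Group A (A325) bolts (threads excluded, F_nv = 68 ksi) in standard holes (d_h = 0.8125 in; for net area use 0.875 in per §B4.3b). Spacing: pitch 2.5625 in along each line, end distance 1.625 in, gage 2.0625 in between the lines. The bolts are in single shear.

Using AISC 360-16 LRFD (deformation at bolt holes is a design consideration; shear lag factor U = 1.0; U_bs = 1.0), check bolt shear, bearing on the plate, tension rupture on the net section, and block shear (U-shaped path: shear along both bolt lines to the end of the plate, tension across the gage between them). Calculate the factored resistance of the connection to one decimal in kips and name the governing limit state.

Bolt shear: A_b = π(0.75)²/4 = 0.44179 in². φR_n = 0.75 × 68 × 0.44179 × 6 × 1 = 135.2 kips.
Bearing (0.375 in plate, F_u = 70 ksi): end bolts L_c = 1.625 − 0.8125/2 = 1.21875, R_n = min(1.2×1.21875×0.375×70, 2.4×0.75×0.375×70) = 38.391 kips/bolt; interior L_c = 2.5625 − 0.8125 = 1.75, R_n = 47.25 kips/bolt. φR_n = 0.75 × (2×38.391 + 4×47.25) = 199.3 kips.
Tension rupture (net): A_n = (6.25 − 2×0.875)×0.375 = 1.6875 in² (U = 1.0, A_e = A_n). φR_n = 0.75 × 70 × 1.6875 = 88.6 kips.
Block shear: shear path 2×[1.625+2×2.5625] = 2×6.75 in, A_gv = 5.0625, A_nv = 2×(6.75 − 2.5×0.875)×0.375 = 3.4219 in²; tension across gage: (2.0625 − 1×0.875)×0.375 = 0.44531 in². R_n = min(0.6×70×3.4219, 0.6×50×5.0625) + 1.0×70×0.44531 = min(143.72, 151.88) + 31.172 = 174.89 kips. φR_n = 0.75 × 174.89 = 131.2 kips.
Governing: min(135.2, 199.3, 88.6, 131.2) = 88.6 kips → net-section rupture.

88.6 kips (net-section rupture governs)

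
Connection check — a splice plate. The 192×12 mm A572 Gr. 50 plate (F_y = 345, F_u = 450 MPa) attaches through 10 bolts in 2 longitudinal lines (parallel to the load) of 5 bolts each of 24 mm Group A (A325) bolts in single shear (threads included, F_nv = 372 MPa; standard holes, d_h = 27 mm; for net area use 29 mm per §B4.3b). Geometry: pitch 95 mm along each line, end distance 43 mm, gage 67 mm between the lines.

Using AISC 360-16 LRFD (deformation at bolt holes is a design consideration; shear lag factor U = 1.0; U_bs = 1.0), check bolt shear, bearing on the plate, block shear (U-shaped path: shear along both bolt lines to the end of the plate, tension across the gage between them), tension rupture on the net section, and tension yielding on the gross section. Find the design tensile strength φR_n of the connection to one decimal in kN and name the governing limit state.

Bolt shear: A_b = π(24)²/4 = 452.39 mm². φR_n = 0.75 × 372 × 452.39 × 10 × 1 = 1262.2 kN.
Bearing (12 mm plate, F_u = 450 MPa): end bolts L_c = 43 − 27/2 = 29.5, R_n = min(1.2×29.5×12×450, 2.4×24×12×450) = 191.16 kN/bolt; interior L_c = 95 − 27 = 68, R_n = 311.04 kN/bolt. φR_n = 0.75 × (2×191.16 + 8×311.04) = 2153.0 kN.
Block shear: shear path 2×[43+4×95] = 2×423 mm, A_gv = 10152, A_nv = 2×(423 − 4.5×29)×12 = 7020 mm²; tension across gage: (67 − 1×29)×12 = 456 mm². R_n = min(0.6×450×7020, 0.6×345×10152) + 1.0×450×456 = min(1895.4, 2101.5) + 205.2 = 2100.6 kN. φR_n = 0.75 × 2100.6 = 1575.5 kN.
Tension rupture (net): A_n = (192 − 2×29)×12 = 1608 mm² (U = 1.0, A_e = A_n). φR_n = 0.75 × 450 × 1608 = 542.7 kN.
Tension yield (gross): A_g = 192×12 = 2304 mm². φR_n = 0.90 × 345 × 2304 = 715.4 kN.
Governing: min(1262.2, 2153.0, 1575.5, 542.7, 715.4) = 542.7 kN → net-section rupture.

542.7 kN (net-section rupture governs)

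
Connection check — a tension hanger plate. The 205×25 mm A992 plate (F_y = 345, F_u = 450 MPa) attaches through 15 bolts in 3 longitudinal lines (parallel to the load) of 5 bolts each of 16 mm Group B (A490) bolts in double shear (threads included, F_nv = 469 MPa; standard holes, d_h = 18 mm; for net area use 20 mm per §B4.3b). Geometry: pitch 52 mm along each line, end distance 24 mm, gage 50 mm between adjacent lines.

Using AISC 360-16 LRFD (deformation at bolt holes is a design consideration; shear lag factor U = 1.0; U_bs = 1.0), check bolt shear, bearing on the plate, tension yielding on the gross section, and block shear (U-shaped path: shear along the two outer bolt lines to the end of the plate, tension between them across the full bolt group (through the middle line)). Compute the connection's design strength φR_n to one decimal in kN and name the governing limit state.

1591.3 kN (gross-section yield governs)

Bolt shear: A_b = π(16)²/4 = 201.06 mm². φR_n = 0.75 × 469 × 201.06 × 15 × 2 = 2121.7 kN.
Bearing (25 mm plate, F_u = 450 MPa): end bolts L_c = 24 − 18/2 = 15, R_n = min(1.2×15×25×450, 2.4×16×25×450) = 202.5 kN/bolt; interior L_c = 52 − 18 = 34, R_n = 432 kN/bolt. φR_n = 0.75 × (3×202.5 + 12×432) = 4343.6 kN.
Tension yield (gross): A_g = 205×25 = 5125 mm². φR_n = 0.90 × 345 × 5125 = 1591.3 kN.
Block shear: shear path 2×[24+4×52] = 2×232 mm, A_gv = 11600, A_nv = 2×(232 − 4.5×20)×25 = 7100 mm²; tension across gage: (100 − 2×20)×25 = 1500 mm². R_n = min(0.6×450×7100, 0.6×345×11600) + 1.0×450×1500 = min(1917, 2401.2) + 675 = 2592 kN. φR_n = 0.75 × 2592 = 1944.0 kN.
Governing: min(2121.7, 4343.6, 1591.3, 1944.0) = 1591.3 kN → gross-section yield.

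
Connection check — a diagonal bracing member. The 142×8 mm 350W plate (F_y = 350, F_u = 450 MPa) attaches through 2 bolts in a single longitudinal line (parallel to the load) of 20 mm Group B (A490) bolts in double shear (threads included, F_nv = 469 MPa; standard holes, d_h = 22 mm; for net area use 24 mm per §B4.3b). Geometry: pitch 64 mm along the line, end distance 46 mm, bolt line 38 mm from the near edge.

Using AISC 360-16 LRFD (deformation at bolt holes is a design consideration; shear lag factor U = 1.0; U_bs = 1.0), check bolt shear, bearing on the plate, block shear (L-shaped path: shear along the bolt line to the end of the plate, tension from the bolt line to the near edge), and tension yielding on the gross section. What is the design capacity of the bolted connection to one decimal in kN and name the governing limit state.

Bolt shear: A_b = π(20)²/4 = 314.16 mm². φR_n = 0.75 × 469 × 314.16 × 2 × 2 = 442.0 kN.
Bearing (8 mm plate, F_u = 450 MPa): end bolts L_c = 46 − 22/2 = 35, R_n = min(1.2×35×8×450, 2.4×20×8×450) = 151.2 kN/bolt; interior L_c = 64 − 22 = 42, R_n = 172.8 kN/bolt. φR_n = 0.75 × (1×151.2 + 1×172.8) = 243.0 kN.
Block shear: shear path 1×[46+1×64] = 1×110 mm, A_gv = 880, A_nv = 1×(110 − 1.5×24)×8 = 592 mm²; tension to near edge: (38 − 0.5×24)×8 = 208 mm². R_n = min(0.6×450×592, 0.6×350×880) + 1.0×450×208 = min(159.84, 184.8) + 93.6 = 253.44 kN. φR_n = 0.75 × 253.44 = 190.1 kN.
Tension yield (gross): A_g = 142×8 = 1136 mm². φR_n = 0.90 × 350 × 1136 = 357.8 kN.
Governing: min(442.0, 243.0, 190.1, 357.8) = 190.1 kN → block shear.

190.1 kN (block shear governs)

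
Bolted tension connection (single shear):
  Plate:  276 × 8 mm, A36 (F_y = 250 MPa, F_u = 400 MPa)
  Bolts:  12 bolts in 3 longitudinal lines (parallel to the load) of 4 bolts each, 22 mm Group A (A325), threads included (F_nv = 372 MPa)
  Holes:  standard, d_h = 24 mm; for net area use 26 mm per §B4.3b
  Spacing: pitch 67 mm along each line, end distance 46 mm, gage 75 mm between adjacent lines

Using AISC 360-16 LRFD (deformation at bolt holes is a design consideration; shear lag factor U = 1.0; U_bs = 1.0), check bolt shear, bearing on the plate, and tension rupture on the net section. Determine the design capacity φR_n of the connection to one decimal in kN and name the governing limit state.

475.2 kN (net-section rupture governs)

Bolt shear: A_b = π(22)²/4 = 380.13 mm². φR_n = 0.75 × 372 × 380.13 × 12 × 1 = 1272.7 kN.
Bearing (8 mm plate, F_u = 400 MPa): end bolts L_c = 46 − 24/2 = 34, R_n = min(1.2×34×8×400, 2.4×22×8×400) = 130.56 kN/bolt; interior L_c = 67 − 24 = 43, R_n = 165.12 kN/bolt. φR_n = 0.75 × (3×130.56 + 9×165.12) = 1408.3 kN.
Tension rupture (net): A_n = (276 − 3×26)×8 = 1584 mm² (U = 1.0, A_e = A_n). φR_n = 0.75 × 400 × 1584 = 475.2 kN.
Governing: min(1272.7, 1408.3, 475.2) = 475.2 kN → net-section rupture.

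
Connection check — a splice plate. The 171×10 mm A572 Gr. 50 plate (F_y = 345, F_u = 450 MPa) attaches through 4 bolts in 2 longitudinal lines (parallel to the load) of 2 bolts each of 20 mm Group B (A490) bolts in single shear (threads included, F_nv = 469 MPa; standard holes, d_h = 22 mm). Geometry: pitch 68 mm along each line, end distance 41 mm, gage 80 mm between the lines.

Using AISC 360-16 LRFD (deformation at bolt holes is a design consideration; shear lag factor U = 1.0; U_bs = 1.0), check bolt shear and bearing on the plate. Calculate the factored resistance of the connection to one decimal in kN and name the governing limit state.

442.0 kN (bolt shear governs)

Bolt shear: A_b = π(20)²/4 = 314.16 mm². φR_n = 0.75 × 469 × 314.16 × 4 × 1 = 442.0 kN.
Bearing (10 mm plate, F_u = 450 MPa): end bolts L_c = 41 − 22/2 = 30, R_n = min(1.2×30×10×450, 2.4×20×10×450) = 162 kN/bolt; interior L_c = 68 − 22 = 46, R_n = 216 kN/bolt. φR_n = 0.75 × (2×162 + 2×216) = 567.0 kN.
Governing: min(442.0, 567.0) = 442.0 kN → bolt shear.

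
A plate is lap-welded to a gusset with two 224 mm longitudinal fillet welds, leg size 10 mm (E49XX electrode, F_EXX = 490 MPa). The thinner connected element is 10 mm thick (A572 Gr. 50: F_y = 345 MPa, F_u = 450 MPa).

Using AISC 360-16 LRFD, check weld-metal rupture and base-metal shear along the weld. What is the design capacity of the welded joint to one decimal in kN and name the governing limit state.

Weld metal: throat = 0.707×10 = 7.07 mm, L = 2×224 = 448 mm. φR_n = 0.75 × 0.6 × 490 × 7.07 × 448 = 698.4 kN.
Base metal shear (10 mm plate): yield φR_n = 1.0×0.6×345×10×448 = 927.4 kN; rupture φR_n = 0.75×0.6×450×10×448 = 907.2 kN; take 907.2 kN (rupture).
Governing: min(698.4, 907.2) = 698.4 kN → weld metal.

698.4 kN (weld metal governs)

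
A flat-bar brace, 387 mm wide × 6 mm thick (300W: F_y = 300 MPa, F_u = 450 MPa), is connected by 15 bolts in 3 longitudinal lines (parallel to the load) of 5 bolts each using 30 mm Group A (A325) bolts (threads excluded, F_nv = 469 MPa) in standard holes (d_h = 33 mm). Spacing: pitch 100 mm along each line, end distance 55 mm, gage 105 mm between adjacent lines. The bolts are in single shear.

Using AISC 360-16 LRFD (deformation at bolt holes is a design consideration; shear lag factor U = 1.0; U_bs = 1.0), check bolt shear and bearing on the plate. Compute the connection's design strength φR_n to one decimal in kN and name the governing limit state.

Bolt shear: A_b = π(30)²/4 = 706.86 mm². φR_n = 0.75 × 469 × 706.86 × 15 × 1 = 3729.6 kN.
Bearing (6 mm plate, F_u = 450 MPa): end bolts L_c = 55 − 33/2 = 38.5, R_n = min(1.2×38.5×6×450, 2.4×30×6×450) = 124.74 kN/bolt; interior L_c = 100 − 33 = 67, R_n = 194.4 kN/bolt. φR_n = 0.75 × (3×124.74 + 12×194.4) = 2030.3 kN.
Governing: min(3729.6, 2030.3) = 2030.3 kN → bearing.

2030.3 kN (bearing governs)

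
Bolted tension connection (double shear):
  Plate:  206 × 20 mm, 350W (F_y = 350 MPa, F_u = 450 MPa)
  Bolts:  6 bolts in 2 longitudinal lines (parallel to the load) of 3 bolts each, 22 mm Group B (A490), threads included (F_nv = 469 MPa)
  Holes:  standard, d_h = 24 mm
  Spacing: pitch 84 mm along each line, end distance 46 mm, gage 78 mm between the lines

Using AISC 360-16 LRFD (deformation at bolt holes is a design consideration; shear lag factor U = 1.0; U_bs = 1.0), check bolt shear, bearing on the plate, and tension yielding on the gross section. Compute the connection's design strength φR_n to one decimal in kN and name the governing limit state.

1297.8 kN (gross-section yield governs)

Bolt shear: A_b = π(22)²/4 = 380.13 mm². φR_n = 0.75 × 469 × 380.13 × 6 × 2 = 1604.5 kN.
Bearing (20 mm plate, F_u = 450 MPa): end bolts L_c = 46 − 24/2 = 34, R_n = min(1.2×34×20×450, 2.4×22×20×450) = 367.2 kN/bolt; interior L_c = 84 − 24 = 60, R_n = 475.2 kN/bolt. φR_n = 0.75 × (2×367.2 + 4×475.2) = 1976.4 kN.
Tension yield (gross): A_g = 206×20 = 4120 mm². φR_n = 0.90 × 350 × 4120 = 1297.8 kN.
Governing: min(1604.5, 1976.4, 1297.8) = 1297.8 kN → gross-section yield.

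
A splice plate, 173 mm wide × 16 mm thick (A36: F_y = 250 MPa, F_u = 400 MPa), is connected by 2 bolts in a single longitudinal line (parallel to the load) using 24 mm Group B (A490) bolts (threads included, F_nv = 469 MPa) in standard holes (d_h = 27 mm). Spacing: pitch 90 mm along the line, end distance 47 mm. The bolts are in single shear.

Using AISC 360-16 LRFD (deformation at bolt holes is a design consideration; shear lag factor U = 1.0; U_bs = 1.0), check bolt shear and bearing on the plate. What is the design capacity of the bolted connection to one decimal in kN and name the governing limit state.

318.3 kN (bolt shear governs)

Bolt shear: A_b = π(24)²/4 = 452.39 mm². φR_n = 0.75 × 469 × 452.39 × 2 × 1 = 318.3 kN.
Bearing (16 mm plate, F_u = 400 MPa): end bolts L_c = 47 − 27/2 = 33.5, R_n = min(1.2×33.5×16×400, 2.4×24×16×400) = 257.28 kN/bolt; interior L_c = 90 − 27 = 63, R_n = 368.64 kN/bolt. φR_n = 0.75 × (1×257.28 + 1×368.64) = 469.4 kN.
Governing: min(318.3, 469.4) = 318.3 kN → bolt shear.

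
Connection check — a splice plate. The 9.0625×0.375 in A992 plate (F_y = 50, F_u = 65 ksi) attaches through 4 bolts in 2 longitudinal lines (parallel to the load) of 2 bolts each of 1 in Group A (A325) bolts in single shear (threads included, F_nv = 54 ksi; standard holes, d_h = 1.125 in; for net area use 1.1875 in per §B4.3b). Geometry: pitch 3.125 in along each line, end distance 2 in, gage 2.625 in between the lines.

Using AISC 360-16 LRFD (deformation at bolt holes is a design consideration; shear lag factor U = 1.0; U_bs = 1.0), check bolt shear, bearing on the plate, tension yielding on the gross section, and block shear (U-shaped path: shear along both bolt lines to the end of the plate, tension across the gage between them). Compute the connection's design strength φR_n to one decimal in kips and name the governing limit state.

99.6 kips (block shear governs)

Bolt shear: A_b = π(1)²/4 = 0.7854 in². φR_n = 0.75 × 54 × 0.7854 × 4 × 1 = 127.2 kips.
Bearing (0.375 in plate, F_u = 65 ksi): end bolts L_c = 2 − 1.125/2 = 1.4375, R_n = min(1.2×1.4375×0.375×65, 2.4×1×0.375×65) = 42.047 kips/bolt; interior L_c = 3.125 − 1.125 = 2, R_n = 58.5 kips/bolt. φR_n = 0.75 × (2×42.047 + 2×58.5) = 150.8 kips.
Tension yield (gross): A_g = 9.0625×0.375 = 3.3984 in². φR_n = 0.90 × 50 × 3.3984 = 152.9 kips.
Block shear: shear path 2×[2+1×3.125] = 2×5.125 in, A_gv = 3.8438, A_nv = 2×(5.125 − 1.5×1.1875)×0.375 = 2.5078 in²; tension across gage: (2.625 − 1×1.1875)×0.375 = 0.53906 in². R_n = min(0.6×65×2.5078, 0.6×50×3.8438) + 1.0×65×0.53906 = min(97.804, 115.31) + 35.039 = 132.84 kips. φR_n = 0.75 × 132.84 = 99.6 kips.
Governing: min(127.2, 150.8, 152.9, 99.6) = 99.6 kips → block shear.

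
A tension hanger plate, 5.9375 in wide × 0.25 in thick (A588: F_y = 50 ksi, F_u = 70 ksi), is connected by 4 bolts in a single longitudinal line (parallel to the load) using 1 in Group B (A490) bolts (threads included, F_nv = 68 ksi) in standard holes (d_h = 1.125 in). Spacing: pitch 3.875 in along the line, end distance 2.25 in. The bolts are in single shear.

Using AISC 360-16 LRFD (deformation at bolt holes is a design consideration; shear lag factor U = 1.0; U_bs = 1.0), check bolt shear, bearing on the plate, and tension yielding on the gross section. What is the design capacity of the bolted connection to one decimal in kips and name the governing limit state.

Bolt shear: A_b = π(1)²/4 = 0.7854 in². φR_n = 0.75 × 68 × 0.7854 × 4 × 1 = 160.2 kips.
Bearing (0.25 in plate, F_u = 70 ksi): end bolts L_c = 2.25 − 1.125/2 = 1.6875, R_n = min(1.2×1.6875×0.25×70, 2.4×1×0.25×70) = 35.438 kips/bolt; interior L_c = 3.875 − 1.125 = 2.75, R_n = 42 kips/bolt. φR_n = 0.75 × (1×35.438 + 3×42) = 121.1 kips.
Tension yield (gross): A_g = 5.9375×0.25 = 1.4844 in². φR_n = 0.90 × 50 × 1.4844 = 66.8 kips.
Governing: min(160.2, 121.1, 66.8) = 66.8 kips → gross-section yield.

66.8 kips (gross-section yield governs)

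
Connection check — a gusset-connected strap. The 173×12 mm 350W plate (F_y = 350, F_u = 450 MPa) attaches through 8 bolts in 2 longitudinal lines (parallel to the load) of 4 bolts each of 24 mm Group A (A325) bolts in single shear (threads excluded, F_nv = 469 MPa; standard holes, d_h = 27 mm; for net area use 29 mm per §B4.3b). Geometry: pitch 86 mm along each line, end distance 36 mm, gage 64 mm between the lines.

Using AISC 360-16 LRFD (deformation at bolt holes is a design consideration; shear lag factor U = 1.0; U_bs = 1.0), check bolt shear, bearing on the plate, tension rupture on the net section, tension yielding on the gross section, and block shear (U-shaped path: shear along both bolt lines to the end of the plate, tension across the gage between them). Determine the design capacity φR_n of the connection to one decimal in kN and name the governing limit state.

Bolt shear: A_b = π(24)²/4 = 452.39 mm². φR_n = 0.75 × 469 × 452.39 × 8 × 1 = 1273.0 kN.
Bearing (12 mm plate, F_u = 450 MPa): end bolts L_c = 36 − 27/2 = 22.5, R_n = min(1.2×22.5×12×450, 2.4×24×12×450) = 145.8 kN/bolt; interior L_c = 86 − 27 = 59, R_n = 311.04 kN/bolt. φR_n = 0.75 × (2×145.8 + 6×311.04) = 1618.4 kN.
Tension rupture (net): A_n = (173 − 2×29)×12 = 1380 mm² (U = 1.0, A_e = A_n). φR_n = 0.75 × 450 × 1380 = 465.8 kN.
Tension yield (gross): A_g = 173×12 = 2076 mm². φR_n = 0.90 × 350 × 2076 = 653.9 kN.
Block shear: shear path 2×[36+3×86] = 2×294 mm, A_gv = 7056, A_nv = 2×(294 − 3.5×29)×12 = 4620 mm²; tension across gage: (64 − 1×29)×12 = 420 mm². R_n = min(0.6×450×4620, 0.6×350×7056) + 1.0×450×420 = min(1247.4, 1481.8) + 189 = 1436.4 kN. φR_n = 0.75 × 1436.4 = 1077.3 kN.
Governing: min(1273.0, 1618.4, 465.8, 653.9, 1077.3) = 465.8 kN → net-section rupture.

465.8 kN (net-section rupture governs)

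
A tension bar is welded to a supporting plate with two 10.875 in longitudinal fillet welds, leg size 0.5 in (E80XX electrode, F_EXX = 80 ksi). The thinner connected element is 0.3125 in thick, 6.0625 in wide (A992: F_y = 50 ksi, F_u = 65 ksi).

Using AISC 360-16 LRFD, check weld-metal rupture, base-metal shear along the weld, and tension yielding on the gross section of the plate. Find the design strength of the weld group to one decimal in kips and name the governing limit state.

85.3 kips (gross-section yield governs)

Weld metal: throat = 0.707×0.5 = 0.3535 in, L = 2×10.875 = 21.75 in. φR_n = 0.75 × 0.6 × 80 × 0.3535 × 21.75 = 276.8 kips.
Base metal shear (0.3125 in plate): yield φR_n = 1.0×0.6×50×0.3125×21.75 = 203.9 kips; rupture φR_n = 0.75×0.6×65×0.3125×21.75 = 198.8 kips; take 198.8 kips (rupture).
Tension yield (gross): A_g = 6.0625×0.3125 = 1.8945 in². φR_n = 0.90 × 50 × 1.8945 = 85.3 kips.
Governing: min(276.8, 198.8, 85.3) = 85.3 kips → gross-section yield.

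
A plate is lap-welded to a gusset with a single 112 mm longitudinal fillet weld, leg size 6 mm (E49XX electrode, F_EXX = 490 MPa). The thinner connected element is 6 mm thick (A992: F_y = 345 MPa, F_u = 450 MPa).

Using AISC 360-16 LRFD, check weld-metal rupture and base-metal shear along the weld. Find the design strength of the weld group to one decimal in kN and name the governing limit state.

104.8 kN (weld metal governs)

Weld metal: throat = 0.707×6 = 4.242 mm, L = 112 mm. φR_n = 0.75 × 0.6 × 490 × 4.242 × 112 = 104.8 kN.
Base metal shear (6 mm plate): yield φR_n = 1.0×0.6×345×6×112 = 139.1 kN; rupture φR_n = 0.75×0.6×450×6×112 = 136.1 kN; take 136.1 kN (rupture).
Governing: min(104.8, 136.1) = 104.8 kN → weld metal.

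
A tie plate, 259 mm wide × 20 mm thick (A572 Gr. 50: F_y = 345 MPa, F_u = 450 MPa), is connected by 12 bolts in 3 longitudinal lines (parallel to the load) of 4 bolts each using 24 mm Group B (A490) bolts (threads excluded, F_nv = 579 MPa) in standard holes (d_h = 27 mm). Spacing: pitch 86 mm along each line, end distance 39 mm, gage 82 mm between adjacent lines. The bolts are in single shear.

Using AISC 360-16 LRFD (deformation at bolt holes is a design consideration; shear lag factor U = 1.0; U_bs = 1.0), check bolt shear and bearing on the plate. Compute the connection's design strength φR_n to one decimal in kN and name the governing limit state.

Bolt shear: A_b = π(24)²/4 = 452.39 mm². φR_n = 0.75 × 579 × 452.39 × 12 × 1 = 2357.4 kN.
Bearing (20 mm plate, F_u = 450 MPa): end bolts L_c = 39 − 27/2 = 25.5, R_n = min(1.2×25.5×20×450, 2.4×24×20×450) = 275.4 kN/bolt; interior L_c = 86 − 27 = 59, R_n = 518.4 kN/bolt. φR_n = 0.75 × (3×275.4 + 9×518.4) = 4118.9 kN.
Governing: min(2357.4, 4118.9) = 2357.4 kN → bolt shear.

2357.4 kN (bolt shear governs)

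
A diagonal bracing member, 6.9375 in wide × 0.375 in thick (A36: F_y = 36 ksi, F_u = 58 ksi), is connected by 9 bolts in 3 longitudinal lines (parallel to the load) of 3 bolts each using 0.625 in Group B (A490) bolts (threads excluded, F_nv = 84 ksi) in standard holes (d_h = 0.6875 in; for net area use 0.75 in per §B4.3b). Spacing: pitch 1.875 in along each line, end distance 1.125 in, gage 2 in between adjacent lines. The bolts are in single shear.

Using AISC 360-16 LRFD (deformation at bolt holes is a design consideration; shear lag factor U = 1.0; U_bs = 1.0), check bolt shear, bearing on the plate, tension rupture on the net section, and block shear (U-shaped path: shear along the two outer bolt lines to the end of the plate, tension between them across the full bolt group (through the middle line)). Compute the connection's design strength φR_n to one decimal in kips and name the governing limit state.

Bolt shear: A_b = π(0.625)²/4 = 0.3068 in². φR_n = 0.75 × 84 × 0.3068 × 9 × 1 = 174.0 kips.
Bearing (0.375 in plate, F_u = 58 ksi): end bolts L_c = 1.125 − 0.6875/2 = 0.78125, R_n = min(1.2×0.78125×0.375×58, 2.4×0.625×0.375×58) = 20.391 kips/bolt; interior L_c = 1.875 − 0.6875 = 1.1875, R_n = 30.994 kips/bolt. φR_n = 0.75 × (3×20.391 + 6×30.994) = 185.4 kips.
Tension rupture (net): A_n = (6.9375 − 3×0.75)×0.375 = 1.7578 in² (U = 1.0, A_e = A_n). φR_n = 0.75 × 58 × 1.7578 = 76.5 kips.
Block shear: shear path 2×[1.125+2×1.875] = 2×4.875 in, A_gv = 3.6563, A_nv = 2×(4.875 − 2.5×0.75)×0.375 = 2.25 in²; tension across gage: (4 − 2×0.75)×0.375 = 0.9375 in². R_n = min(0.6×58×2.25, 0.6×36×3.6563) + 1.0×58×0.9375 = min(78.3, 78.976) + 54.375 = 132.68 kips. φR_n = 0.75 × 132.68 = 99.5 kips.
Governing: min(174.0, 185.4, 76.5, 99.5) = 76.5 kips → net-section rupture.

76.5 kips (net-section rupture governs)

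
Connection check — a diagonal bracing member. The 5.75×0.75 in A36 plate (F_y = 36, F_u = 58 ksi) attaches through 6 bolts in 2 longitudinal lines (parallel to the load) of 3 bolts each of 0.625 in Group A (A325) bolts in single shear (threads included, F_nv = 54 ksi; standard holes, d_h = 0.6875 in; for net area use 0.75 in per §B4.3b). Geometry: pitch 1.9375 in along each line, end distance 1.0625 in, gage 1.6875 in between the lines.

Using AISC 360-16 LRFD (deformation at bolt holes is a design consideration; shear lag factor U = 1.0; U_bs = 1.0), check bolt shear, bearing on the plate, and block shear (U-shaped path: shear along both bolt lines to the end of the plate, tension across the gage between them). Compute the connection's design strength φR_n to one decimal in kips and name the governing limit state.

74.6 kips (bolt shear governs)

Bolt shear: A_b = π(0.625)²/4 = 0.3068 in². φR_n = 0.75 × 54 × 0.3068 × 6 × 1 = 74.6 kips.
Bearing (0.75 in plate, F_u = 58 ksi): end bolts L_c = 1.0625 − 0.6875/2 = 0.71875, R_n = min(1.2×0.71875×0.75×58, 2.4×0.625×0.75×58) = 37.519 kips/bolt; interior L_c = 1.9375 − 0.6875 = 1.25, R_n = 65.25 kips/bolt. φR_n = 0.75 × (2×37.519 + 4×65.25) = 252.0 kips.
Block shear: shear path 2×[1.0625+2×1.9375] = 2×4.9375 in, A_gv = 7.4063, A_nv = 2×(4.9375 − 2.5×0.75)×0.75 = 4.5938 in²; tension across gage: (1.6875 − 1×0.75)×0.75 = 0.70313 in². R_n = min(0.6×58×4.5938, 0.6×36×7.4063) + 1.0×58×0.70313 = min(159.86, 159.98) + 40.782 = 200.64 kips. φR_n = 0.75 × 200.64 = 150.5 kips.
Governing: min(74.6, 252.0, 150.5) = 74.6 kips → bolt shear.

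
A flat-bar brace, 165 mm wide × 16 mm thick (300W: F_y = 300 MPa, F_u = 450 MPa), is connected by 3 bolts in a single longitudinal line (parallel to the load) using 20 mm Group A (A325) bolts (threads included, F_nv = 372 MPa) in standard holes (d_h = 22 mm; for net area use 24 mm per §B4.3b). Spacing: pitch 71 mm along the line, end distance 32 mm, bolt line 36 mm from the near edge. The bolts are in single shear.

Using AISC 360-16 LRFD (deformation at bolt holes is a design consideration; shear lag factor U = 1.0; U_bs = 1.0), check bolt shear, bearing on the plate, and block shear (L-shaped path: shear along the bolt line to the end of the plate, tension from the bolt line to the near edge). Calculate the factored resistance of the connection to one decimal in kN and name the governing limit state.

263.0 kN (bolt shear governs)

Bolt shear: A_b = π(20)²/4 = 314.16 mm². φR_n = 0.75 × 372 × 314.16 × 3 × 1 = 263.0 kN.
Bearing (16 mm plate, F_u = 450 MPa): end bolts L_c = 32 − 22/2 = 21, R_n = min(1.2×21×16×450, 2.4×20×16×450) = 181.44 kN/bolt; interior L_c = 71 − 22 = 49, R_n = 345.6 kN/bolt. φR_n = 0.75 × (1×181.44 + 2×345.6) = 654.5 kN.
Block shear: shear path 1×[32+2×71] = 1×174 mm, A_gv = 2784, A_nv = 1×(174 − 2.5×24)×16 = 1824 mm²; tension to near edge: (36 − 0.5×24)×16 = 384 mm². R_n = min(0.6×450×1824, 0.6×300×2784) + 1.0×450×384 = min(492.48, 501.12) + 172.8 = 665.28 kN. φR_n = 0.75 × 665.28 = 499.0 kN.
Governing: min(263.0, 654.5, 499.0) = 263.0 kN → bolt shear.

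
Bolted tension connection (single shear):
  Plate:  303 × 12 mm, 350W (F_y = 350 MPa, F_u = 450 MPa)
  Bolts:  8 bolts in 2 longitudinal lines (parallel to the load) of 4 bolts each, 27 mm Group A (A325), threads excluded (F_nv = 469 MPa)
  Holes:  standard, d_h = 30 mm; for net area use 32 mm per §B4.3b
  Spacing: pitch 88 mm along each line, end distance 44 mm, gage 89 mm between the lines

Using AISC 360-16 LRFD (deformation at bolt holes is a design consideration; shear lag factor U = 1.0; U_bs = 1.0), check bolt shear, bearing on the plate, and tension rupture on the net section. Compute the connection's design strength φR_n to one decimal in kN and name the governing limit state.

Bolt shear: A_b = π(27)²/4 = 572.56 mm². φR_n = 0.75 × 469 × 572.56 × 8 × 1 = 1611.2 kN.
Bearing (12 mm plate, F_u = 450 MPa): end bolts L_c = 44 − 30/2 = 29, R_n = min(1.2×29×12×450, 2.4×27×12×450) = 187.92 kN/bolt; interior L_c = 88 − 30 = 58, R_n = 349.92 kN/bolt. φR_n = 0.75 × (2×187.92 + 6×349.92) = 1856.5 kN.
Tension rupture (net): A_n = (303 − 2×32)×12 = 2868 mm² (U = 1.0, A_e = A_n). φR_n = 0.75 × 450 × 2868 = 968.0 kN.
Governing: min(1611.2, 1856.5, 968.0) = 968.0 kN → net-section rupture.

968.0 kN (net-section rupture governs)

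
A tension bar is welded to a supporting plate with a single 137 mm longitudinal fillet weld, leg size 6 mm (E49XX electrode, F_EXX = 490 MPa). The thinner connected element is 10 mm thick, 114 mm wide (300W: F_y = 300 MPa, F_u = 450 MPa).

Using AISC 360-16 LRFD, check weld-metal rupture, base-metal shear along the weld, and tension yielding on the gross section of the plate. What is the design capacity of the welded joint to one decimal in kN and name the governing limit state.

128.1 kN (weld metal governs)

Weld metal: throat = 0.707×6 = 4.242 mm, L = 137 mm. φR_n = 0.75 × 0.6 × 490 × 4.242 × 137 = 128.1 kN.
Base metal shear (10 mm plate): yield φR_n = 1.0×0.6×300×10×137 = 246.6 kN; rupture φR_n = 0.75×0.6×450×10×137 = 277.4 kN; take 246.6 kN (yield).
Tension yield (gross): A_g = 114×10 = 1140 mm². φR_n = 0.90 × 300 × 1140 = 307.8 kN.
Governing: min(128.1, 246.6, 307.8) = 128.1 kN → weld metal.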